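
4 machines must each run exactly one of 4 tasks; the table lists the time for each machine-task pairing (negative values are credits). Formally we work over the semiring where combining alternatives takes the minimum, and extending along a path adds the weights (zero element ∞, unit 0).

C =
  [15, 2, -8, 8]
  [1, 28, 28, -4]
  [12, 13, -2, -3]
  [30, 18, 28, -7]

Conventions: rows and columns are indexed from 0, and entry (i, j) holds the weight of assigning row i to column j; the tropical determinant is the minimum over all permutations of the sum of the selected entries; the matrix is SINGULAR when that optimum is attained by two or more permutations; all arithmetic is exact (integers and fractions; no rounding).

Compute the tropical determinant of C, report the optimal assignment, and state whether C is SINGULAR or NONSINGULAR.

σ = (0, 1, 2, 3): 15 + 28 + (-2) + (-7) = 34
σ = (0, 1, 3, 2): 15 + 28 + (-3) + 28 = 68
σ = (0, 2, 1, 3): 15 + 28 + 13 + (-7) = 49
σ = (0, 2, 3, 1): 15 + 28 + (-3) + 18 = 58
σ = (0, 3, 1, 2): 15 + (-4) + 13 + 28 = 52
σ = (0, 3, 2, 1): 15 + (-4) + (-2) + 18 = 27
σ = (1, 0, 2, 3): 2 + 1 + (-2) + (-7) = -6
σ = (1, 0, 3, 2): 2 + 1 + (-3) + 28 = 28
σ = (1, 2, 0, 3): 2 + 28 + 12 + (-7) = 35
σ = (1, 2, 3, 0): 2 + 28 + (-3) + 30 = 57
σ = (1, 3, 0, 2): 2 + (-4) + 12 + 28 = 38
σ = (1, 3, 2, 0): 2 + (-4) + (-2) + 30 = 26
σ = (2, 0, 1, 3): (-8) + 1 + 13 + (-7) = -1
σ = (2, 0, 3, 1): (-8) + 1 + (-3) + 18 = 8
σ = (2, 1, 0, 3): (-8) + 28 + 12 + (-7) = 25
σ = (2, 1, 3, 0): (-8) + 28 + (-3) + 30 = 47
σ = (2, 3, 0, 1): (-8) + (-4) + 12 + 18 = 18
σ = (2, 3, 1, 0): (-8) + (-4) + 13 + 30 = 31
σ = (3, 0, 1, 2): 8 + 1 + 13 + 28 = 50
σ = (3, 0, 2, 1): 8 + 1 + (-2) + 18 = 25
σ = (3, 1, 0, 2): 8 + 28 + 12 + 28 = 76
σ = (3, 1, 2, 0): 8 + 28 + (-2) + 30 = 64
σ = (3, 2, 0, 1): 8 + 28 + 12 + 18 = 66
σ = (3, 2, 1, 0): 8 + 28 + 13 + 30 = 79
Optimal value attained by: σ = (1, 0, 2, 3).
Answer: det⊕(C) = -6; verdict: NONSINGULAR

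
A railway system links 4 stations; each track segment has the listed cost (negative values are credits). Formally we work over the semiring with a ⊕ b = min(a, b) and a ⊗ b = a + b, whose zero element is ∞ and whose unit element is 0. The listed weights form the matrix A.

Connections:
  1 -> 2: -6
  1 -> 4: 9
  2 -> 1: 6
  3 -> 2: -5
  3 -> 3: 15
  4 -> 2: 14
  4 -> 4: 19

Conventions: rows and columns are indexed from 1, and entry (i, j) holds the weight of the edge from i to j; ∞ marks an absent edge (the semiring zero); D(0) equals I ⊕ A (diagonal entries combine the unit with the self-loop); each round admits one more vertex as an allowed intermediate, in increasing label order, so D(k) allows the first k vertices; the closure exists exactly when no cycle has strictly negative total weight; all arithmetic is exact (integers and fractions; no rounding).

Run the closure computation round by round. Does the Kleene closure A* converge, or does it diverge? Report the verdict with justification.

D(0):
  [0, -6, ∞, 9]
  [6, 0, ∞, ∞]
  [∞, -5, 0, ∞]
  [∞, 14, ∞, 0]
D(1):
  [0, -6, ∞, 9]
  [6, 0, ∞, 15]
  [∞, -5, 0, ∞]
  [∞, 14, ∞, 0]
D(2):
  [0, -6, ∞, 9]
  [6, 0, ∞, 15]
  [1, -5, 0, 10]
  [20, 14, ∞, 0]
D(3):
  [0, -6, ∞, 9]
  [6, 0, ∞, 15]
  [1, -5, 0, 10]
  [20, 14, ∞, 0]
D(4):
  [0, -6, ∞, 9]
  [6, 0, ∞, 15]
  [1, -5, 0, 10]
  [20, 14, ∞, 0]
Key observation: every diagonal entry stays at the unit through all rounds, so no improving cycle exists.
Answer: CONVERGES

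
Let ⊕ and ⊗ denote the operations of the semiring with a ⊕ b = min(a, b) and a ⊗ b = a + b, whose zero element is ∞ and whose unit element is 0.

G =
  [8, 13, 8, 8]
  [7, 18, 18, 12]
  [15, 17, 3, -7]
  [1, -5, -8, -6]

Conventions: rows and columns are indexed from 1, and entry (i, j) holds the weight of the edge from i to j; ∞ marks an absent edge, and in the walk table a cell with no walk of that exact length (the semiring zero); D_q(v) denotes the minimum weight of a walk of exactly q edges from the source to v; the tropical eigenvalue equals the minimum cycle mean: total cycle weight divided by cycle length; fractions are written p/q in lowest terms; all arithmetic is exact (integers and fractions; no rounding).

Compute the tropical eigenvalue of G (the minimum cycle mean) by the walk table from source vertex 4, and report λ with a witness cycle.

q=0: [∞, ∞, ∞, 0]
q=1: [1, -5, -8, -6]
q=2: [-5, -11, -14, -15]
q=3: [-14, -20, -23, -21]
q=4: [-20, -26, -29, -30]
Optimal cycle mean attained by: cycle 3->4->3, total (-7) + (-8), length 2.
Answer: λ = -15/2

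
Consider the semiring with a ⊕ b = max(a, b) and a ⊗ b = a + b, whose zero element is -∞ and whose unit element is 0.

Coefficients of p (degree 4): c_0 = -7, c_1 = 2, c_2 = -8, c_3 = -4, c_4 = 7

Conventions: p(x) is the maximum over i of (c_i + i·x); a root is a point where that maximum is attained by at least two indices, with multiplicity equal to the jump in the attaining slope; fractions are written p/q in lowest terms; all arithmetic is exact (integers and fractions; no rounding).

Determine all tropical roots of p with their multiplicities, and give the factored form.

hull edge (i=0, c=-7) to (i=1, c=2): slope 9, span 1
hull edge (i=1, c=2) to (i=4, c=7): slope 5/3, span 3
Factored form: p(x) = 7 ⊗ (x ⊕ (-9)) ⊗ (x ⊕ (-5/3)) ⊗ (x ⊕ (-5/3)) ⊗ (x ⊕ (-5/3))
Answer: roots = -9 (mult 1), -5/3 (mult 3)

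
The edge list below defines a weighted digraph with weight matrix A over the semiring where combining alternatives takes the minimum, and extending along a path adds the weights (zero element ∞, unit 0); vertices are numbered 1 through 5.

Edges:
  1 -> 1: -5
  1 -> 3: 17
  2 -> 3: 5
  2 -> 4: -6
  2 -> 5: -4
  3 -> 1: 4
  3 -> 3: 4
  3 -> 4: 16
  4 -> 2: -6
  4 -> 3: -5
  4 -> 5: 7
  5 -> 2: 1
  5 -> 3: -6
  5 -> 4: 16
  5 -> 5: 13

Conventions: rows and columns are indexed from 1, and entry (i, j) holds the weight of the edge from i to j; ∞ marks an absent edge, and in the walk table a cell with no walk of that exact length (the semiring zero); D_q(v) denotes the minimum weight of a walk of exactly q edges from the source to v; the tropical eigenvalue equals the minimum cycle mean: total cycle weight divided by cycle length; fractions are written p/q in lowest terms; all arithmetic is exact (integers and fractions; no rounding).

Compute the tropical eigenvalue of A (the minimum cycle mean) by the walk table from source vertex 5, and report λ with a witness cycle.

q=0: [∞, ∞, ∞, ∞, 0]
q=1: [∞, 1, -6, 16, 13]
q=2: [-2, 10, -2, -5, -3]
q=3: [-7, -11, -10, 4, 2]
q=4: [-12, -2, -6, -17, -15]
q=5: [-17, -23, -22, -8, -10]
Optimal cycle mean attained by: cycle 2->4->2, total (-6) + (-6), length 2.
Answer: λ = -6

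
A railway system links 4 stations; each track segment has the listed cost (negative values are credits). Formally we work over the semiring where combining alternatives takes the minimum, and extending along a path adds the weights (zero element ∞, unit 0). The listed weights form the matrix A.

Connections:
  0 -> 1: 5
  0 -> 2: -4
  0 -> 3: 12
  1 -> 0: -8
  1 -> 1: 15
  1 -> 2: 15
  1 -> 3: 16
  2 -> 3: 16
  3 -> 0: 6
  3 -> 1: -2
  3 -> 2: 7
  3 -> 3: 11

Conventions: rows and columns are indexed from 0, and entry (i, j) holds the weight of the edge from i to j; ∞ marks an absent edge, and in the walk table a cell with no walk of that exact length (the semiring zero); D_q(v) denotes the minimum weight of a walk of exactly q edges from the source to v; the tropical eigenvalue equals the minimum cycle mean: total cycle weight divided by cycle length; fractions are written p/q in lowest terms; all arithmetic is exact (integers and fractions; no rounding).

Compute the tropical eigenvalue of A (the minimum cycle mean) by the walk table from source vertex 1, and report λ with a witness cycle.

q=0: [∞, 0, ∞, ∞]
q=1: [-8, 15, 15, 16]
q=2: [7, -3, -12, 4]
q=3: [-11, 2, 3, 4]
q=4: [-6, -6, -15, 1]
Optimal cycle mean attained by: cycle 0->1->0, total 5 + (-8), length 2.
Answer: λ = -3/2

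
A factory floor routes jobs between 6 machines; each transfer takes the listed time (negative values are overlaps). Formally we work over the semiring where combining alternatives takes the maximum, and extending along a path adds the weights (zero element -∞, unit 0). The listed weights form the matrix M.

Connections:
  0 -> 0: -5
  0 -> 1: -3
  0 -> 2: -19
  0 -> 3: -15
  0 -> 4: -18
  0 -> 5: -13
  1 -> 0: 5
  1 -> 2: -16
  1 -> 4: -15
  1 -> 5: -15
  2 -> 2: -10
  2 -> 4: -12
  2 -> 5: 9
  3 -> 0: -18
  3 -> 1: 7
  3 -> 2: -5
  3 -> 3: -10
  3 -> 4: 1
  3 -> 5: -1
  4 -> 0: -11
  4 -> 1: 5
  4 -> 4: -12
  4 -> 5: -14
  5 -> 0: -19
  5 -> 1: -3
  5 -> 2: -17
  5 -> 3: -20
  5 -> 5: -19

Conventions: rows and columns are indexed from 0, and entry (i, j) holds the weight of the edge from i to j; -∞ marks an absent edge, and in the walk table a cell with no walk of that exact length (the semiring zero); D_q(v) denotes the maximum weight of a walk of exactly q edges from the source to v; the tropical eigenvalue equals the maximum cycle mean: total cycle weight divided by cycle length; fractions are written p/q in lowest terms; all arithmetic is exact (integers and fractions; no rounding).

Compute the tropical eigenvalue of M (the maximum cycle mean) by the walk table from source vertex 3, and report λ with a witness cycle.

q=0: [-∞, -∞, -∞, 0, -∞, -∞]
q=1: [-18, 7, -5, -10, 1, -1]
q=2: [12, 6, -9, -20, -8, 4]
q=3: [11, 9, -7, -3, -6, 0]
q=4: [14, 8, -7, -4, -2, 2]
q=5: [13, 11, -5, -1, -3, 2]
q=6: [16, 10, -5, -2, 0, 4]
Optimal cycle mean attained by: cycle 0->1->0, total (-3) + 5, length 2.
Answer: λ = 1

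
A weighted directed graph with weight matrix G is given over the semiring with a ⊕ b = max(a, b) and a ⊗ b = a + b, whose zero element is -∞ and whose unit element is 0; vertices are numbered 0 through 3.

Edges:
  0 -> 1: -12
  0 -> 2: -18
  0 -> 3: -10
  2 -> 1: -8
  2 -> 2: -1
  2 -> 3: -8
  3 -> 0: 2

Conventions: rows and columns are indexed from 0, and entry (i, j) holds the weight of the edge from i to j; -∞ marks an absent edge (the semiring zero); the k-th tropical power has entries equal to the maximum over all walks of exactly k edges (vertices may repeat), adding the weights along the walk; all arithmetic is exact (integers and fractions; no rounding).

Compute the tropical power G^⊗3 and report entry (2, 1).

G^⊗2:
  [-8, -26, -19, -26]
  [-∞, -∞, -∞, -∞]
  [-6, -9, -2, -9]
  [-∞, -10, -16, -8]
G^⊗3:
  [-24, -20, -20, -18]
  [-∞, -∞, -∞, -∞]
  [-7, -10, -3, -10]
  [-6, -24, -17, -24]
Key observation: the optimum is the walk 2->2->2->1, with weight (-1) + (-1) + (-8) = -10.
Optimal value attained by: walk 2->2->2->1.
Answer: (G^⊗3)[2][1] = -10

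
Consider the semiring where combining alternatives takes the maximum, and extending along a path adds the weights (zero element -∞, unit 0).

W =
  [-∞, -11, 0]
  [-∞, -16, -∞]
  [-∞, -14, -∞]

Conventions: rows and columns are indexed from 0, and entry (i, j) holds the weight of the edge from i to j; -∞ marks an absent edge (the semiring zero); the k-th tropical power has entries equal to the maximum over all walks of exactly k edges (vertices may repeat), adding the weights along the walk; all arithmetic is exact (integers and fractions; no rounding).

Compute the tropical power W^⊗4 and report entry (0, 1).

W^⊗2:
  [-∞, -14, -∞]
  [-∞, -32, -∞]
  [-∞, -30, -∞]
W^⊗3:
  [-∞, -30, -∞]
  [-∞, -48, -∞]
  [-∞, -46, -∞]
W^⊗4:
  [-∞, -46, -∞]
  [-∞, -64, -∞]
  [-∞, -62, -∞]
Key observation: the optimum is the walk 0->2->1->1->1, with weight 0 + (-14) + (-16) + (-16) = -46.
Optimal value attained by: walk 0->2->1->1->1.
Answer: (W^⊗4)[0][1] = -46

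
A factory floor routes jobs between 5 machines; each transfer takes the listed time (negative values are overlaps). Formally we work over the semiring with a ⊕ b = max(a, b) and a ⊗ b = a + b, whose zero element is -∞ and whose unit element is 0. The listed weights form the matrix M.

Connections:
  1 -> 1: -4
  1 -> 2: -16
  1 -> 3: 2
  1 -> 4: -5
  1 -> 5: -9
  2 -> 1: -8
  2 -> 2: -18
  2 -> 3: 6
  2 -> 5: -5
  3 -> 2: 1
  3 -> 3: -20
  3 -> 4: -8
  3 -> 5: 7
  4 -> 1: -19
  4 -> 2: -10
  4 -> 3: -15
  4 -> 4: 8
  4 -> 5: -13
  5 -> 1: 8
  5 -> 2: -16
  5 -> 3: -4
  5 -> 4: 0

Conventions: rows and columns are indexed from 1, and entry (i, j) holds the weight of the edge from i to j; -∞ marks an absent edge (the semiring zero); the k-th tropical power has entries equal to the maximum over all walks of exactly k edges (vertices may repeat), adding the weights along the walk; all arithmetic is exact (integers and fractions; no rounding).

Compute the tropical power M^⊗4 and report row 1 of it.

M^⊗2:
  [-1, 3, -2, 3, 9]
  [3, 7, -6, -2, 13]
  [15, -9, 7, 7, -4]
  [-5, -2, -4, 16, -5]
  [4, -3, 10, 8, 3]
M^⊗3:
  [17, -1, 9, 11, 5]
  [21, -3, 13, 13, 2]
  [11, 8, 17, 15, 14]
  [3, 6, 4, 24, 3]
  [11, 11, 6, 16, 17]
M^⊗4:
  [13, 10, 19, 19, 16]
  [17, 14, 23, 21, 20]
  [22, 18, 14, 23, 24]
  [11, 14, 12, 32, 11]
  [25, 7, 17, 24, 13]
Answer: row 1 of M^⊗4 = [13, 10, 19, 19, 16]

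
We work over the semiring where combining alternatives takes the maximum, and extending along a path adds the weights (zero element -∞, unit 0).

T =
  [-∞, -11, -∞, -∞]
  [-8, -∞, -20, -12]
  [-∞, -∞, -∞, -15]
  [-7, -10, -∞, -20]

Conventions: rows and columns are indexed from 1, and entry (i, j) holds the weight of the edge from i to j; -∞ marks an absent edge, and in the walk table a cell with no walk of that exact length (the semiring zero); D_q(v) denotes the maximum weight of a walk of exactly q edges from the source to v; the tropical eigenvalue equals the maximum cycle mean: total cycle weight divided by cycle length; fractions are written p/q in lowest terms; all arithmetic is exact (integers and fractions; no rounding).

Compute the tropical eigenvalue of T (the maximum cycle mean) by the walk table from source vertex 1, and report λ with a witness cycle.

q=0: [0, -∞, -∞, -∞]
q=1: [-∞, -11, -∞, -∞]
q=2: [-19, -∞, -31, -23]
q=3: [-30, -30, -∞, -43]
q=4: [-38, -41, -50, -42]
Optimal cycle mean attained by: cycle 1->2->1, total (-11) + (-8), length 2.
Answer: λ = -19/2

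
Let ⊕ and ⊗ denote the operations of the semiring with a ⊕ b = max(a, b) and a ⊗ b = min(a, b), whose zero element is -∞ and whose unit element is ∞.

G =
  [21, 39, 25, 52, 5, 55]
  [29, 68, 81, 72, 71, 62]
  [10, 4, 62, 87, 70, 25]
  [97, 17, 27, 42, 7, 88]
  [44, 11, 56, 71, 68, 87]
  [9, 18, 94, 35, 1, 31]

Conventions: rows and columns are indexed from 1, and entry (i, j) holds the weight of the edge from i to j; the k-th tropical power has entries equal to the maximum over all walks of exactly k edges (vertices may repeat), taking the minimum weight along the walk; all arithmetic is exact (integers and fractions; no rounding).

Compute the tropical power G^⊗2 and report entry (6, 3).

G^⊗2:
  [52, 39, 55, 42, 39, 52]
  [72, 68, 68, 81, 70, 72]
  [87, 18, 62, 70, 68, 87]
  [42, 39, 88, 52, 27, 55]
  [71, 39, 87, 68, 68, 71]
  [35, 18, 62, 87, 70, 35]
Key observation: the optimum is the walk 6->3->3, with weight 94 min 62 = 62.
Optimal value attained by: walk 6->3->3.
Answer: (G^⊗2)[6][3] = 62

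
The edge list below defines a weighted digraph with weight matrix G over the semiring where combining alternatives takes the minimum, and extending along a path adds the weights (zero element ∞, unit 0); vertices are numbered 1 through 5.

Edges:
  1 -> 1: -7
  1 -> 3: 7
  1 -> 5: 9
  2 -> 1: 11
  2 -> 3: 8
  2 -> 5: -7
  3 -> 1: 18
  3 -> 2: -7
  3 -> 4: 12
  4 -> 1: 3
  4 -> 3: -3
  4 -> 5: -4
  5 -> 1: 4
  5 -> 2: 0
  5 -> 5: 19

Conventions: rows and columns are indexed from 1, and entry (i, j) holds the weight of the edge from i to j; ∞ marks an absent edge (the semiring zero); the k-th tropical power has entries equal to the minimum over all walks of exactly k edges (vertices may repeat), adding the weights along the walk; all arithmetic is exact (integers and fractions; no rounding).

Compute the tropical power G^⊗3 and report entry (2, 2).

G^⊗2:
  [-14, 0, 0, 19, 2]
  [-3, -7, 18, 20, 12]
  [4, ∞, 1, ∞, -14]
  [-4, -10, 10, 9, 12]
  [-3, 19, 8, ∞, -7]
G^⊗3:
  [-21, -7, -7, 12, -7]
  [-10, 11, 1, 30, -14]
  [-10, -14, 11, 13, 5]
  [-11, 3, -2, 22, -17]
  [-10, -7, 4, 20, 6]
Key observation: the optimum is the walk 2->1->3->2, with weight 11 + 7 + (-7) = 11.
Optimal value attained by: walk 2->1->3->2.
Answer: (G^⊗3)[2][2] = 11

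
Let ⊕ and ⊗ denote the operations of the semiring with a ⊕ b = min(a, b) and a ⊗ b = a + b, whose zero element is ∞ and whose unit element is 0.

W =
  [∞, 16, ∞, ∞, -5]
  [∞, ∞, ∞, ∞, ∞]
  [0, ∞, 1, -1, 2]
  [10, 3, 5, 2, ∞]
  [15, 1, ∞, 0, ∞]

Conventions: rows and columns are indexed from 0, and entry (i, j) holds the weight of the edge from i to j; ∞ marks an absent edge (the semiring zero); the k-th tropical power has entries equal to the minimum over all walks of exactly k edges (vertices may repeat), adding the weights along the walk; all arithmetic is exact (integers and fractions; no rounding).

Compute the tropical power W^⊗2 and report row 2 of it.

W^⊗2:
  [10, -4, ∞, -5, ∞]
  [∞, ∞, ∞, ∞, ∞]
  [1, 2, 2, 0, -5]
  [5, 5, 6, 4, 5]
  [10, 3, 5, 2, 10]
Answer: row 2 of W^⊗2 = [1, 2, 2, 0, -5]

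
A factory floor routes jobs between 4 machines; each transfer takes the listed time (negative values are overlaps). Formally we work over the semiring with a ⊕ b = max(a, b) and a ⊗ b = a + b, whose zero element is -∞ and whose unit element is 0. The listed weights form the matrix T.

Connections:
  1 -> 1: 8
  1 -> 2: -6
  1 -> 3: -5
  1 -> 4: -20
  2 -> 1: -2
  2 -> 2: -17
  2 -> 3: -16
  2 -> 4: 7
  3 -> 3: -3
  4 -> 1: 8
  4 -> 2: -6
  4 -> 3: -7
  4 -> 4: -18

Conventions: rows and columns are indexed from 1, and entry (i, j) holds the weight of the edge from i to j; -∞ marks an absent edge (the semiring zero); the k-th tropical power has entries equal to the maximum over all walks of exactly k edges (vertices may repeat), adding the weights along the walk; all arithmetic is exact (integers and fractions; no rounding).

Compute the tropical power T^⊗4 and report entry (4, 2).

T^⊗2:
  [16, 2, 3, 1]
  [15, 1, 0, -10]
  [-∞, -∞, -6, -∞]
  [16, 2, 3, 1]
T^⊗3:
  [24, 10, 11, 9]
  [23, 9, 10, 8]
  [-∞, -∞, -9, -∞]
  [24, 10, 11, 9]
T^⊗4:
  [32, 18, 19, 17]
  [31, 17, 18, 16]
  [-∞, -∞, -12, -∞]
  [32, 18, 19, 17]
Key observation: the optimum is the walk 4->1->1->1->2, with weight 8 + 8 + 8 + (-6) = 18.
Optimal value attained by: walk 4->1->1->1->2.
Answer: (T^⊗4)[4][2] = 18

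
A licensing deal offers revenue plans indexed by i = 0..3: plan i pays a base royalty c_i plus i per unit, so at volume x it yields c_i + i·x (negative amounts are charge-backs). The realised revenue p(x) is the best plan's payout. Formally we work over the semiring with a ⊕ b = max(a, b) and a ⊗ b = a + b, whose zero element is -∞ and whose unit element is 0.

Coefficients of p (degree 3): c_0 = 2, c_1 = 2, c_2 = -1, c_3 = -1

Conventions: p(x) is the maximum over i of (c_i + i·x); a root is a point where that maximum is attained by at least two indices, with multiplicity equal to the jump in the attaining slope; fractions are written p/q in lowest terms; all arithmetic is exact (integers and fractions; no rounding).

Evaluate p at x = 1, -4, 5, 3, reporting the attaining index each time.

p(1) = max(2+0·1=2, 2+1·1=3, -1+2·1=1, -1+3·1=2) = 3 (attained by i=1)
p(-4) = max(2+0·(-4)=2, 2+1·(-4)=-2, -1+2·(-4)=-9, -1+3·(-4)=-13) = 2 (attained by i=0)
p(5) = max(2+0·5=2, 2+1·5=7, -1+2·5=9, -1+3·5=14) = 14 (attained by i=3)
p(3) = max(2+0·3=2, 2+1·3=5, -1+2·3=5, -1+3·3=8) = 8 (attained by i=3)
Answer: p(1) = 3; p(-4) = 2; p(5) = 14; p(3) = 8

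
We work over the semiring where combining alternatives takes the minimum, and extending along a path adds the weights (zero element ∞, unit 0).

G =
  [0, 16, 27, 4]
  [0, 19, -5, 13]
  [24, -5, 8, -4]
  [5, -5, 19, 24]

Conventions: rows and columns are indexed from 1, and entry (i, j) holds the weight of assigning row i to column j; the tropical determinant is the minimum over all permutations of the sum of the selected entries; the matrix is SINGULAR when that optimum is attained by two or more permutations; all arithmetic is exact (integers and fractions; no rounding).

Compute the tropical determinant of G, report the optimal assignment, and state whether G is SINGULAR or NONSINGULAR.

σ = (1, 2, 3, 4): 0 + 19 + 8 + 24 = 51
σ = (1, 2, 4, 3): 0 + 19 + (-4) + 19 = 34
σ = (1, 3, 2, 4): 0 + (-5) + (-5) + 24 = 14
σ = (1, 3, 4, 2): 0 + (-5) + (-4) + (-5) = -14
σ = (1, 4, 2, 3): 0 + 13 + (-5) + 19 = 27
σ = (1, 4, 3, 2): 0 + 13 + 8 + (-5) = 16
σ = (2, 1, 3, 4): 16 + 0 + 8 + 24 = 48
σ = (2, 1, 4, 3): 16 + 0 + (-4) + 19 = 31
σ = (2, 3, 1, 4): 16 + (-5) + 24 + 24 = 59
σ = (2, 3, 4, 1): 16 + (-5) + (-4) + 5 = 12
σ = (2, 4, 1, 3): 16 + 13 + 24 + 19 = 72
σ = (2, 4, 3, 1): 16 + 13 + 8 + 5 = 42
σ = (3, 1, 2, 4): 27 + 0 + (-5) + 24 = 46
σ = (3, 1, 4, 2): 27 + 0 + (-4) + (-5) = 18
σ = (3, 2, 1, 4): 27 + 19 + 24 + 24 = 94
σ = (3, 2, 4, 1): 27 + 19 + (-4) + 5 = 47
σ = (3, 4, 1, 2): 27 + 13 + 24 + (-5) = 59
σ = (3, 4, 2, 1): 27 + 13 + (-5) + 5 = 40
σ = (4, 1, 2, 3): 4 + 0 + (-5) + 19 = 18
σ = (4, 1, 3, 2): 4 + 0 + 8 + (-5) = 7
σ = (4, 2, 1, 3): 4 + 19 + 24 + 19 = 66
σ = (4, 2, 3, 1): 4 + 19 + 8 + 5 = 36
σ = (4, 3, 1, 2): 4 + (-5) + 24 + (-5) = 18
σ = (4, 3, 2, 1): 4 + (-5) + (-5) + 5 = -1
Optimal value attained by: σ = (1, 3, 4, 2).
Answer: det⊕(G) = -14; verdict: NONSINGULAR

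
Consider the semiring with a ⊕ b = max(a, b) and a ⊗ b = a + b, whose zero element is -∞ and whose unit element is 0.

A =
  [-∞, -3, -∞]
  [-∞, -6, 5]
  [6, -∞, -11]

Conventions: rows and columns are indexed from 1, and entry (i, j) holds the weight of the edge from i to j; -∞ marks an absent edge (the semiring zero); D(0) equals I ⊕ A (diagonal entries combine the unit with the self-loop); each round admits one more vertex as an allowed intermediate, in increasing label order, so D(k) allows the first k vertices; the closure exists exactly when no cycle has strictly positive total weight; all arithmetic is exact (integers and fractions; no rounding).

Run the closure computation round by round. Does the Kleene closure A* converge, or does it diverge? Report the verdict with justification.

D(0):
  [0, -3, -∞]
  [-∞, 0, 5]
  [6, -∞, 0]
D(1):
  [0, -3, -∞]
  [-∞, 0, 5]
  [6, 3, 0]
Detection: at round 2, diagonal entry (3, 3) turns strictly positive.
Key observation: the cycle 3->1->2->3 has total weight 6 + (-3) + 5, which is strictly positive.
Answer: DIVERGES — positive cycle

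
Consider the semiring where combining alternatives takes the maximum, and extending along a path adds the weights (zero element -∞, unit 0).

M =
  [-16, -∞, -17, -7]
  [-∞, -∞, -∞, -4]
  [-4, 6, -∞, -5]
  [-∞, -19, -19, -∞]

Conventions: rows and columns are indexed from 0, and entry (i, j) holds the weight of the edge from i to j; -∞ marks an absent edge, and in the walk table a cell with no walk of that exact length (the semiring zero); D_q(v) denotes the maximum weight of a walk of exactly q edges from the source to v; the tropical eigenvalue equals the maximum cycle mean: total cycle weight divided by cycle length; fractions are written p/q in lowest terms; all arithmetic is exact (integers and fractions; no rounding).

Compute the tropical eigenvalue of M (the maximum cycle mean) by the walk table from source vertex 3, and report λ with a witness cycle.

q=0: [-∞, -∞, -∞, 0]
q=1: [-∞, -19, -19, -∞]
q=2: [-23, -13, -∞, -23]
q=3: [-39, -42, -40, -17]
q=4: [-44, -34, -36, -45]
Optimal cycle mean attained by: cycle 1->3->2->1, total (-4) + (-19) + 6, length 3.
Answer: λ = -17/3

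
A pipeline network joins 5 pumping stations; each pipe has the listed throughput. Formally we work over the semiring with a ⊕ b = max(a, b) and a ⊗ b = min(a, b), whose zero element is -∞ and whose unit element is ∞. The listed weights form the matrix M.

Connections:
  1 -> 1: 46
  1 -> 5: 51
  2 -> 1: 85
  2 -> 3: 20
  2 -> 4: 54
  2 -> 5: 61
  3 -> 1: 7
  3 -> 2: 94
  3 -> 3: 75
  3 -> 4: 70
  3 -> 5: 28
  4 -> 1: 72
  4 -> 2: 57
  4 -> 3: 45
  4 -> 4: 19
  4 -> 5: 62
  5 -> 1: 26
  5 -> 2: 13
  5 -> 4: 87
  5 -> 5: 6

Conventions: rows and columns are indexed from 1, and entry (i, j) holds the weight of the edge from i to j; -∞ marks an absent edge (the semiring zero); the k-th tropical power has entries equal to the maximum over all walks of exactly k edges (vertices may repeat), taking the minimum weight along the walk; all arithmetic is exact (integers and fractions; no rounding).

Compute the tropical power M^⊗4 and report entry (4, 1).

M^⊗2:
  [46, 13, -∞, 51, 46]
  [54, 54, 45, 61, 54]
  [85, 75, 75, 70, 62]
  [57, 45, 45, 62, 57]
  [72, 57, 45, 19, 62]
M^⊗3:
  [51, 51, 45, 46, 51]
  [61, 57, 45, 54, 61]
  [75, 75, 75, 70, 62]
  [62, 57, 45, 57, 62]
  [57, 45, 45, 62, 57]
M^⊗4:
  [51, 46, 45, 51, 51]
  [57, 54, 45, 61, 57]
  [75, 75, 75, 70, 62]
  [57, 57, 45, 62, 57]
  [62, 57, 45, 57, 62]
Key observation: the optimum is the walk 4->2->5->4->1, with weight 57 min 61 min 87 min 72 = 57.
Optimal value attained by: walk 4->2->5->4->1.
Answer: (M^⊗4)[4][1] = 57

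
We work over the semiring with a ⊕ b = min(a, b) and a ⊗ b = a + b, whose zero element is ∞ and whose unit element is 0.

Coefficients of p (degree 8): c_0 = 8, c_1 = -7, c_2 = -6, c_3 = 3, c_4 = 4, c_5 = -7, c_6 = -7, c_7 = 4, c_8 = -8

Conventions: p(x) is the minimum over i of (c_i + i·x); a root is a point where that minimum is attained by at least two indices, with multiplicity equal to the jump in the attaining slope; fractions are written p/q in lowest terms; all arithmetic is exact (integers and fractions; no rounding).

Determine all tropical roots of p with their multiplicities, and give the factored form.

hull edge (i=0, c=8) to (i=1, c=-7): slope -15, span 1
hull edge (i=1, c=-7) to (i=8, c=-8): slope -1/7, span 7
Factored form: p(x) = -8 ⊗ (x ⊕ 1/7) ⊗ (x ⊕ 1/7) ⊗ (x ⊕ 1/7) ⊗ (x ⊕ 1/7) ⊗ (x ⊕ 1/7) ⊗ (x ⊕ 1/7) ⊗ (x ⊕ 1/7) ⊗ (x ⊕ 15)
Answer: roots = 1/7 (mult 7), 15 (mult 1)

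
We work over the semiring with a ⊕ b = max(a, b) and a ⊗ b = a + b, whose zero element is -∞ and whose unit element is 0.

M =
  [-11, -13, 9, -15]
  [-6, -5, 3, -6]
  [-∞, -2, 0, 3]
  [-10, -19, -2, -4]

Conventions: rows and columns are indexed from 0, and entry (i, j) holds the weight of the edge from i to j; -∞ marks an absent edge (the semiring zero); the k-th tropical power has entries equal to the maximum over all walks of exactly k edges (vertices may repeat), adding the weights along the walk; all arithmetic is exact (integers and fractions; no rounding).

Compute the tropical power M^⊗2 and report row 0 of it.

M^⊗2:
  [-19, 7, 9, 12]
  [-11, 1, 3, 6]
  [-7, -2, 1, 3]
  [-14, -4, -1, 1]
Answer: row 0 of M^⊗2 = [-19, 7, 9, 12]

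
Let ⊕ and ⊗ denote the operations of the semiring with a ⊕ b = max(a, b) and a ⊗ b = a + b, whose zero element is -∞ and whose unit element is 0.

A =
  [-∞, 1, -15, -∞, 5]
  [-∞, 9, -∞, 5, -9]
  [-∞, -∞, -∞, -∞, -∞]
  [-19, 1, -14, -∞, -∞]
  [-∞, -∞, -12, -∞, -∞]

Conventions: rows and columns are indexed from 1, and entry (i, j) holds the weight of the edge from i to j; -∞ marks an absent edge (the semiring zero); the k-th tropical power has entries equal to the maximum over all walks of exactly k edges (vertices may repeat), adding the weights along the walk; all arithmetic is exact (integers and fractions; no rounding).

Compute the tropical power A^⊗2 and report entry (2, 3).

A^⊗2:
  [-∞, 10, -7, 6, -8]
  [-14, 18, -9, 14, 0]
  [-∞, -∞, -∞, -∞, -∞]
  [-∞, 10, -34, 6, -8]
  [-∞, -∞, -∞, -∞, -∞]
Key observation: the optimum is the walk 2->4->3, with weight 5 + (-14) = -9.
Optimal value attained by: walk 2->4->3.
Answer: (A^⊗2)[2][3] = -9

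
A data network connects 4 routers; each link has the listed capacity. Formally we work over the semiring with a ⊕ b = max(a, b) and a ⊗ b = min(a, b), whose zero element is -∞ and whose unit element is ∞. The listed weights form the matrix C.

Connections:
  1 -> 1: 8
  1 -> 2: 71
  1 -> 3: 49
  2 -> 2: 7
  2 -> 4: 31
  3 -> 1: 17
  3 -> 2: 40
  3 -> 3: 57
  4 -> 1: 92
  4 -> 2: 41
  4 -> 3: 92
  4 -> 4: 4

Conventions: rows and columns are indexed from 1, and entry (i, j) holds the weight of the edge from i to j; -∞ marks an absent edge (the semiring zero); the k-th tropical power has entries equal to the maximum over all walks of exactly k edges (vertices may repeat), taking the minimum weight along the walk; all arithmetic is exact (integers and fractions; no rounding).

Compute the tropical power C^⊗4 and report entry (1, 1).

C^⊗2:
  [17, 40, 49, 31]
  [31, 31, 31, 7]
  [17, 40, 57, 31]
  [17, 71, 57, 31]
C^⊗3:
  [31, 40, 49, 31]
  [17, 31, 31, 31]
  [31, 40, 57, 31]
  [31, 40, 57, 31]
C^⊗4:
  [31, 40, 49, 31]
  [31, 31, 31, 31]
  [31, 40, 57, 31]
  [31, 40, 57, 31]
Key observation: the optimum is the walk 1->3->2->4->1, with weight 49 min 40 min 31 min 92 = 31.
Optimal value attained by: walk 1->3->2->4->1.
Answer: (C^⊗4)[1][1] = 31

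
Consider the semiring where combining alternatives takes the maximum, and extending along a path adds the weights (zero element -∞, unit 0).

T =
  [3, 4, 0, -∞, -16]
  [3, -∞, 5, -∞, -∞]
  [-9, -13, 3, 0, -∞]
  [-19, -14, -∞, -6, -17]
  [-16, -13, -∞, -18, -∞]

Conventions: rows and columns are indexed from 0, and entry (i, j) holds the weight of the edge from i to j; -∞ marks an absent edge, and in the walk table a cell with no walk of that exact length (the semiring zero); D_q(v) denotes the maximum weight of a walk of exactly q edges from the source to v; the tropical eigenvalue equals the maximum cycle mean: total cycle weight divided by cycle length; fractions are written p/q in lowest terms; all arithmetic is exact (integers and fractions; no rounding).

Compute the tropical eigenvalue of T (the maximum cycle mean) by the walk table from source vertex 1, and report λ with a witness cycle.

q=0: [-∞, 0, -∞, -∞, -∞]
q=1: [3, -∞, 5, -∞, -∞]
q=2: [6, 7, 8, 5, -13]
q=3: [10, 10, 12, 8, -10]
q=4: [13, 14, 15, 12, -6]
q=5: [17, 17, 19, 15, -3]
Optimal cycle mean attained by: cycle 0->1->0, total 4 + 3, length 2.
Answer: λ = 7/2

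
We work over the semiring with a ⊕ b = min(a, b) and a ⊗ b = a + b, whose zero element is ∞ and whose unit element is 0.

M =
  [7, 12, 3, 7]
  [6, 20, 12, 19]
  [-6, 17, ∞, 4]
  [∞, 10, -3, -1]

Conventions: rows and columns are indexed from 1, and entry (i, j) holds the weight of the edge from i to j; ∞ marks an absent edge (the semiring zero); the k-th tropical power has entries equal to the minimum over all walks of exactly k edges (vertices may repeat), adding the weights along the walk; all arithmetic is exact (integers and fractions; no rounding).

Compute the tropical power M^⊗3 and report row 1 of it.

M^⊗2:
  [-3, 17, 4, 6]
  [6, 18, 9, 13]
  [1, 6, -3, 1]
  [-9, 9, -4, -2]
M^⊗3:
  [-2, 9, 0, 4]
  [3, 18, 9, 12]
  [-9, 11, -2, 0]
  [-10, 3, -6, -3]
Answer: row 1 of M^⊗3 = [-2, 9, 0, 4]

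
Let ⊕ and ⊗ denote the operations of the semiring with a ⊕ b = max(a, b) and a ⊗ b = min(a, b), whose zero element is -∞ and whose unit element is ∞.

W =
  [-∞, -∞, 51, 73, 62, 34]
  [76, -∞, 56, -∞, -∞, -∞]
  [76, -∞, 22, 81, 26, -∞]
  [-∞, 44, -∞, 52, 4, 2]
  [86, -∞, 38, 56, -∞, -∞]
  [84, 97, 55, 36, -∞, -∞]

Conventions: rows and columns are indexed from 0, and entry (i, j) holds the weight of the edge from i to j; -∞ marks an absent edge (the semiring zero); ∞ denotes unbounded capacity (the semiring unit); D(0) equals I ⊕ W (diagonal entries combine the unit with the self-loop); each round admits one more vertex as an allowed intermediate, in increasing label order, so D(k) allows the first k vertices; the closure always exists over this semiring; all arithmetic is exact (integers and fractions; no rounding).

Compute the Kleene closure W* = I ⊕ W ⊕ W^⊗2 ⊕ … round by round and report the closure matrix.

D(0):
  [∞, -∞, 51, 73, 62, 34]
  [76, ∞, 56, -∞, -∞, -∞]
  [76, -∞, ∞, 81, 26, -∞]
  [-∞, 44, -∞, ∞, 4, 2]
  [86, -∞, 38, 56, ∞, -∞]
  [84, 97, 55, 36, -∞, ∞]
D(1):
  [∞, -∞, 51, 73, 62, 34]
  [76, ∞, 56, 73, 62, 34]
  [76, -∞, ∞, 81, 62, 34]
  [-∞, 44, -∞, ∞, 4, 2]
  [86, -∞, 51, 73, ∞, 34]
  [84, 97, 55, 73, 62, ∞]
D(2):
  [∞, -∞, 51, 73, 62, 34]
  [76, ∞, 56, 73, 62, 34]
  [76, -∞, ∞, 81, 62, 34]
  [44, 44, 44, ∞, 44, 34]
  [86, -∞, 51, 73, ∞, 34]
  [84, 97, 56, 73, 62, ∞]
D(3):
  [∞, -∞, 51, 73, 62, 34]
  [76, ∞, 56, 73, 62, 34]
  [76, -∞, ∞, 81, 62, 34]
  [44, 44, 44, ∞, 44, 34]
  [86, -∞, 51, 73, ∞, 34]
  [84, 97, 56, 73, 62, ∞]
D(4):
  [∞, 44, 51, 73, 62, 34]
  [76, ∞, 56, 73, 62, 34]
  [76, 44, ∞, 81, 62, 34]
  [44, 44, 44, ∞, 44, 34]
  [86, 44, 51, 73, ∞, 34]
  [84, 97, 56, 73, 62, ∞]
D(5):
  [∞, 44, 51, 73, 62, 34]
  [76, ∞, 56, 73, 62, 34]
  [76, 44, ∞, 81, 62, 34]
  [44, 44, 44, ∞, 44, 34]
  [86, 44, 51, 73, ∞, 34]
  [84, 97, 56, 73, 62, ∞]
D(6):
  [∞, 44, 51, 73, 62, 34]
  [76, ∞, 56, 73, 62, 34]
  [76, 44, ∞, 81, 62, 34]
  [44, 44, 44, ∞, 44, 34]
  [86, 44, 51, 73, ∞, 34]
  [84, 97, 56, 73, 62, ∞]
Answer: W* = [[∞, 44, 51, 73, 62, 34], [76, ∞, 56, 73, 62, 34], [76, 44, ∞, 81, 62, 34], [44, 44, 44, ∞, 44, 34], [86, 44, 51, 73, ∞, 34], [84, 97, 56, 73, 62, ∞]]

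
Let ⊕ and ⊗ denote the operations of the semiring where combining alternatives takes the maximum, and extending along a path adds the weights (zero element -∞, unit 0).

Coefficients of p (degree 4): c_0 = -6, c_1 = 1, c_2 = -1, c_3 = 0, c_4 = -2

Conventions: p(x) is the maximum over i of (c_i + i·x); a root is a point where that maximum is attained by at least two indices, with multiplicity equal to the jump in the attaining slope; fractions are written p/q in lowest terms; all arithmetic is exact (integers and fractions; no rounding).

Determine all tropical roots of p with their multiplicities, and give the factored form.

hull edge (i=0, c=-6) to (i=1, c=1): slope 7, span 1
hull edge (i=1, c=1) to (i=3, c=0): slope -1/2, span 2
hull edge (i=3, c=0) to (i=4, c=-2): slope -2, span 1
Factored form: p(x) = -2 ⊗ (x ⊕ (-7)) ⊗ (x ⊕ 1/2) ⊗ (x ⊕ 1/2) ⊗ (x ⊕ 2)
Answer: roots = -7 (mult 1), 1/2 (mult 2), 2 (mult 1)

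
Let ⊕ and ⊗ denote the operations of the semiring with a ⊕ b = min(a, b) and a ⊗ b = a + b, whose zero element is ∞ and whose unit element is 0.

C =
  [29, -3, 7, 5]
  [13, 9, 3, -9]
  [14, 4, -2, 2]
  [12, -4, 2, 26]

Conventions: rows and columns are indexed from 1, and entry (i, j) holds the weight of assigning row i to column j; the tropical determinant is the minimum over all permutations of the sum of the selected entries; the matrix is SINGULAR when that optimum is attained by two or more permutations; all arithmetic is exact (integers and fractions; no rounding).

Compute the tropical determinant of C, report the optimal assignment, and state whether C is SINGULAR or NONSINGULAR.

σ = (1, 2, 3, 4): 29 + 9 + (-2) + 26 = 62
σ = (1, 2, 4, 3): 29 + 9 + 2 + 2 = 42
σ = (1, 3, 2, 4): 29 + 3 + 4 + 26 = 62
σ = (1, 3, 4, 2): 29 + 3 + 2 + (-4) = 30
σ = (1, 4, 2, 3): 29 + (-9) + 4 + 2 = 26
σ = (1, 4, 3, 2): 29 + (-9) + (-2) + (-4) = 14
σ = (2, 1, 3, 4): (-3) + 13 + (-2) + 26 = 34
σ = (2, 1, 4, 3): (-3) + 13 + 2 + 2 = 14
σ = (2, 3, 1, 4): (-3) + 3 + 14 + 26 = 40
σ = (2, 3, 4, 1): (-3) + 3 + 2 + 12 = 14
σ = (2, 4, 1, 3): (-3) + (-9) + 14 + 2 = 4
σ = (2, 4, 3, 1): (-3) + (-9) + (-2) + 12 = -2
σ = (3, 1, 2, 4): 7 + 13 + 4 + 26 = 50
σ = (3, 1, 4, 2): 7 + 13 + 2 + (-4) = 18
σ = (3, 2, 1, 4): 7 + 9 + 14 + 26 = 56
σ = (3, 2, 4, 1): 7 + 9 + 2 + 12 = 30
σ = (3, 4, 1, 2): 7 + (-9) + 14 + (-4) = 8
σ = (3, 4, 2, 1): 7 + (-9) + 4 + 12 = 14
σ = (4, 1, 2, 3): 5 + 13 + 4 + 2 = 24
σ = (4, 1, 3, 2): 5 + 13 + (-2) + (-4) = 12
σ = (4, 2, 1, 3): 5 + 9 + 14 + 2 = 30
σ = (4, 2, 3, 1): 5 + 9 + (-2) + 12 = 24
σ = (4, 3, 1, 2): 5 + 3 + 14 + (-4) = 18
σ = (4, 3, 2, 1): 5 + 3 + 4 + 12 = 24
Optimal value attained by: σ = (2, 4, 3, 1).
Answer: det⊕(C) = -2; verdict: NONSINGULAR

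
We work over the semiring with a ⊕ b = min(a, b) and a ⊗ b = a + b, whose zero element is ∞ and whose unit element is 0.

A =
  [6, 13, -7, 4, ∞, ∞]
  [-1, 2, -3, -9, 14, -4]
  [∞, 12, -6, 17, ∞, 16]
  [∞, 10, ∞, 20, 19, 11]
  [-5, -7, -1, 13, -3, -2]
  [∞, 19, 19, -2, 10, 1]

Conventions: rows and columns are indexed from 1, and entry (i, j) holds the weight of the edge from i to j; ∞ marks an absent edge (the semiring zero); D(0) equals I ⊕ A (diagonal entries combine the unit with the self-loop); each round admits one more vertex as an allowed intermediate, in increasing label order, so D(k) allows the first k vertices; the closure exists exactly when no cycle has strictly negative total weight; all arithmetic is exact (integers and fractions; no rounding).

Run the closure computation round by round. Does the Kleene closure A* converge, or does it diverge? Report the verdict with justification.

Detection: at round 0, diagonal entry (3, 3) turns strictly negative.
Key observation: the cycle 3->3 has total weight (-6), which is strictly negative.
Answer: DIVERGES — negative cycle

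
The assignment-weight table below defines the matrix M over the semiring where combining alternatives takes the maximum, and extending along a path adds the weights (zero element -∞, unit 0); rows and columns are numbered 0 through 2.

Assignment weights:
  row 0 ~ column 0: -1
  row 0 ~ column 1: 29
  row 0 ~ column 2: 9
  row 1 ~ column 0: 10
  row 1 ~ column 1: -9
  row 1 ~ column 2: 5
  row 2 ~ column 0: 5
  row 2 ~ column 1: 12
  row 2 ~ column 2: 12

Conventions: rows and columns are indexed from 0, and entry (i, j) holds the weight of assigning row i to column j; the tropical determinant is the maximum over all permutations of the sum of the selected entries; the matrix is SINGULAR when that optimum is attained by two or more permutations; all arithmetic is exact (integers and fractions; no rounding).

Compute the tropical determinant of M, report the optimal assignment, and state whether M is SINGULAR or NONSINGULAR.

σ = (0, 1, 2): (-1) + (-9) + 12 = 2
σ = (0, 2, 1): (-1) + 5 + 12 = 16
σ = (1, 0, 2): 29 + 10 + 12 = 51
σ = (1, 2, 0): 29 + 5 + 5 = 39
σ = (2, 0, 1): 9 + 10 + 12 = 31
σ = (2, 1, 0): 9 + (-9) + 5 = 5
Optimal value attained by: σ = (1, 0, 2).
Answer: det⊕(M) = 51; verdict: NONSINGULAR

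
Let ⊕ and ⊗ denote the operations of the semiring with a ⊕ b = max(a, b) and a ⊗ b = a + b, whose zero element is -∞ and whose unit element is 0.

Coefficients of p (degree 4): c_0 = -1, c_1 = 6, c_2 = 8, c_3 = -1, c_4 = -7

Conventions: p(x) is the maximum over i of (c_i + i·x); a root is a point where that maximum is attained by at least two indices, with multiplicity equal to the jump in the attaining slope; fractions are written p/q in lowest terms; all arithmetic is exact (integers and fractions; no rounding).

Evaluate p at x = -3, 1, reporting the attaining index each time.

p(-3) = max(-1+0·(-3)=-1, 6+1·(-3)=3, 8+2·(-3)=2, -1+3·(-3)=-10, -7+4·(-3)=-19) = 3 (attained by i=1)
p(1) = max(-1+0·1=-1, 6+1·1=7, 8+2·1=10, -1+3·1=2, -7+4·1=-3) = 10 (attained by i=2)
Answer: p(-3) = 3; p(1) = 10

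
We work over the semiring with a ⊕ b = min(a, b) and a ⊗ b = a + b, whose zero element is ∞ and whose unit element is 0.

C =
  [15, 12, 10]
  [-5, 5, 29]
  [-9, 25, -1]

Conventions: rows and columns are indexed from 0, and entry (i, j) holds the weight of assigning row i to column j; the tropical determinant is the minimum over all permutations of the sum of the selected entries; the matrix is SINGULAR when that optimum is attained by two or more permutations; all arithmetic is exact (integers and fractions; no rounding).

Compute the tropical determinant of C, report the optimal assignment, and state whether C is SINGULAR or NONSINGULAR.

σ = (0, 1, 2): 15 + 5 + (-1) = 19
σ = (0, 2, 1): 15 + 29 + 25 = 69
σ = (1, 0, 2): 12 + (-5) + (-1) = 6
σ = (1, 2, 0): 12 + 29 + (-9) = 32
σ = (2, 0, 1): 10 + (-5) + 25 = 30
σ = (2, 1, 0): 10 + 5 + (-9) = 6
Optimal value attained by: σ = (1, 0, 2).
Answer: det⊕(C) = 6; verdict: SINGULAR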